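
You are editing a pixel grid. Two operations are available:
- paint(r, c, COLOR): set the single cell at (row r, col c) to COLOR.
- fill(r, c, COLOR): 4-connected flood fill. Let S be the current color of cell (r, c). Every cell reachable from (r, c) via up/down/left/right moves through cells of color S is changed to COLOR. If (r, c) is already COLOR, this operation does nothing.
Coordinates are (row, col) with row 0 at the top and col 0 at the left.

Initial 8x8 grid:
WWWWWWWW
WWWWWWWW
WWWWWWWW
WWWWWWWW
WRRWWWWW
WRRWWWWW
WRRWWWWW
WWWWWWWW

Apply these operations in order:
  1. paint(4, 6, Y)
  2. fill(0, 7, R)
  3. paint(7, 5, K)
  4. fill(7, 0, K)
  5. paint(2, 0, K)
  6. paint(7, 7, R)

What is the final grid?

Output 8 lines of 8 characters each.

Answer: KKKKKKKK
KKKKKKKK
KKKKKKKK
KKKKKKKK
KKKKKKYK
KKKKKKKK
KKKKKKKK
KKKKKKKR

Derivation:
After op 1 paint(4,6,Y):
WWWWWWWW
WWWWWWWW
WWWWWWWW
WWWWWWWW
WRRWWWYW
WRRWWWWW
WRRWWWWW
WWWWWWWW
After op 2 fill(0,7,R) [57 cells changed]:
RRRRRRRR
RRRRRRRR
RRRRRRRR
RRRRRRRR
RRRRRRYR
RRRRRRRR
RRRRRRRR
RRRRRRRR
After op 3 paint(7,5,K):
RRRRRRRR
RRRRRRRR
RRRRRRRR
RRRRRRRR
RRRRRRYR
RRRRRRRR
RRRRRRRR
RRRRRKRR
After op 4 fill(7,0,K) [62 cells changed]:
KKKKKKKK
KKKKKKKK
KKKKKKKK
KKKKKKKK
KKKKKKYK
KKKKKKKK
KKKKKKKK
KKKKKKKK
After op 5 paint(2,0,K):
KKKKKKKK
KKKKKKKK
KKKKKKKK
KKKKKKKK
KKKKKKYK
KKKKKKKK
KKKKKKKK
KKKKKKKK
After op 6 paint(7,7,R):
KKKKKKKK
KKKKKKKK
KKKKKKKK
KKKKKKKK
KKKKKKYK
KKKKKKKK
KKKKKKKK
KKKKKKKR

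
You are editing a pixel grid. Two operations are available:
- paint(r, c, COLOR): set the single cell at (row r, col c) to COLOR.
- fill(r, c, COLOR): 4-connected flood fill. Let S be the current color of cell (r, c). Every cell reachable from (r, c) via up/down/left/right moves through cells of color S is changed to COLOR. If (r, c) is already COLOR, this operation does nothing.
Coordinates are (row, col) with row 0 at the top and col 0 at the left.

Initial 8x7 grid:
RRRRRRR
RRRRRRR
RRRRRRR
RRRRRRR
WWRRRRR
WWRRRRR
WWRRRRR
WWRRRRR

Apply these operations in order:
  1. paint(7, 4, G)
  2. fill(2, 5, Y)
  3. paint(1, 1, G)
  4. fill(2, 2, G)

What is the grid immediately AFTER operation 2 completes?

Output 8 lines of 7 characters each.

After op 1 paint(7,4,G):
RRRRRRR
RRRRRRR
RRRRRRR
RRRRRRR
WWRRRRR
WWRRRRR
WWRRRRR
WWRRGRR
After op 2 fill(2,5,Y) [47 cells changed]:
YYYYYYY
YYYYYYY
YYYYYYY
YYYYYYY
WWYYYYY
WWYYYYY
WWYYYYY
WWYYGYY

Answer: YYYYYYY
YYYYYYY
YYYYYYY
YYYYYYY
WWYYYYY
WWYYYYY
WWYYYYY
WWYYGYY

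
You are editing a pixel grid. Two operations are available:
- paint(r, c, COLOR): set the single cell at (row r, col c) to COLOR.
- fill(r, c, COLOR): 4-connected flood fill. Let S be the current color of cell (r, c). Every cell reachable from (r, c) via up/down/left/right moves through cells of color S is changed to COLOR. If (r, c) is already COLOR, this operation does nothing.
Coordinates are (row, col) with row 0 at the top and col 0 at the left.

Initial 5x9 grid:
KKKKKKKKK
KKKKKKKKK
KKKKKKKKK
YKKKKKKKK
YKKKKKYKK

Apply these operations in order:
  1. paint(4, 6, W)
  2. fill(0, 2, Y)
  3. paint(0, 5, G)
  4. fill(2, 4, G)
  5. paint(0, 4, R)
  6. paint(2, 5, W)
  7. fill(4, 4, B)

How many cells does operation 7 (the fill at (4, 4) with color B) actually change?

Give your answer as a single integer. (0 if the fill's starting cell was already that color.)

After op 1 paint(4,6,W):
KKKKKKKKK
KKKKKKKKK
KKKKKKKKK
YKKKKKKKK
YKKKKKWKK
After op 2 fill(0,2,Y) [42 cells changed]:
YYYYYYYYY
YYYYYYYYY
YYYYYYYYY
YYYYYYYYY
YYYYYYWYY
After op 3 paint(0,5,G):
YYYYYGYYY
YYYYYYYYY
YYYYYYYYY
YYYYYYYYY
YYYYYYWYY
After op 4 fill(2,4,G) [43 cells changed]:
GGGGGGGGG
GGGGGGGGG
GGGGGGGGG
GGGGGGGGG
GGGGGGWGG
After op 5 paint(0,4,R):
GGGGRGGGG
GGGGGGGGG
GGGGGGGGG
GGGGGGGGG
GGGGGGWGG
After op 6 paint(2,5,W):
GGGGRGGGG
GGGGGGGGG
GGGGGWGGG
GGGGGGGGG
GGGGGGWGG
After op 7 fill(4,4,B) [42 cells changed]:
BBBBRBBBB
BBBBBBBBB
BBBBBWBBB
BBBBBBBBB
BBBBBBWBB

Answer: 42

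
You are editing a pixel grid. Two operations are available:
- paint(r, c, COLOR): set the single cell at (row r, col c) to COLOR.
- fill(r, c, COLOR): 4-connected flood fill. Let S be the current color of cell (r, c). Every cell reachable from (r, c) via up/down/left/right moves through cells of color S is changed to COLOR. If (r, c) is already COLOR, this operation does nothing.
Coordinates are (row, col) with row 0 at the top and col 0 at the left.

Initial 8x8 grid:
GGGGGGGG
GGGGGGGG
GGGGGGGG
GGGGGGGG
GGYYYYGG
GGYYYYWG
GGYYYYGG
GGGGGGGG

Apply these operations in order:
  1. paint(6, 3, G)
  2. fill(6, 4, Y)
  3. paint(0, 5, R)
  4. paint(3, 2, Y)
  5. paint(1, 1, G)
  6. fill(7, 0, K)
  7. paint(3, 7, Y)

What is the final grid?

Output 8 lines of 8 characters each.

Answer: KKKKKRKK
KKKKKKKK
KKKKKKKK
KKYKKKKY
KKYYYYKK
KKYYYYWK
KKYKYYKK
KKKKKKKK

Derivation:
After op 1 paint(6,3,G):
GGGGGGGG
GGGGGGGG
GGGGGGGG
GGGGGGGG
GGYYYYGG
GGYYYYWG
GGYGYYGG
GGGGGGGG
After op 2 fill(6,4,Y) [0 cells changed]:
GGGGGGGG
GGGGGGGG
GGGGGGGG
GGGGGGGG
GGYYYYGG
GGYYYYWG
GGYGYYGG
GGGGGGGG
After op 3 paint(0,5,R):
GGGGGRGG
GGGGGGGG
GGGGGGGG
GGGGGGGG
GGYYYYGG
GGYYYYWG
GGYGYYGG
GGGGGGGG
After op 4 paint(3,2,Y):
GGGGGRGG
GGGGGGGG
GGGGGGGG
GGYGGGGG
GGYYYYGG
GGYYYYWG
GGYGYYGG
GGGGGGGG
After op 5 paint(1,1,G):
GGGGGRGG
GGGGGGGG
GGGGGGGG
GGYGGGGG
GGYYYYGG
GGYYYYWG
GGYGYYGG
GGGGGGGG
After op 6 fill(7,0,K) [50 cells changed]:
KKKKKRKK
KKKKKKKK
KKKKKKKK
KKYKKKKK
KKYYYYKK
KKYYYYWK
KKYKYYKK
KKKKKKKK
After op 7 paint(3,7,Y):
KKKKKRKK
KKKKKKKK
KKKKKKKK
KKYKKKKY
KKYYYYKK
KKYYYYWK
KKYKYYKK
KKKKKKKK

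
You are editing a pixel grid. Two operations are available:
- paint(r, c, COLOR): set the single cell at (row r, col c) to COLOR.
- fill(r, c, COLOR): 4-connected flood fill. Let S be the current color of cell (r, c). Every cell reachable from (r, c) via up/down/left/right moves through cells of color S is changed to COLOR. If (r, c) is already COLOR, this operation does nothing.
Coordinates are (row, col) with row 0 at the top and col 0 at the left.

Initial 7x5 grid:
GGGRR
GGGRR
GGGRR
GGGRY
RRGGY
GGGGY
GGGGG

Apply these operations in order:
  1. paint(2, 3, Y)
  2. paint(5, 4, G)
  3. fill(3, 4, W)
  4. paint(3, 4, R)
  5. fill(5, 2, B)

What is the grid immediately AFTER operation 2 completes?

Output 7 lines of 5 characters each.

Answer: GGGRR
GGGRR
GGGYR
GGGRY
RRGGY
GGGGG
GGGGG

Derivation:
After op 1 paint(2,3,Y):
GGGRR
GGGRR
GGGYR
GGGRY
RRGGY
GGGGY
GGGGG
After op 2 paint(5,4,G):
GGGRR
GGGRR
GGGYR
GGGRY
RRGGY
GGGGG
GGGGG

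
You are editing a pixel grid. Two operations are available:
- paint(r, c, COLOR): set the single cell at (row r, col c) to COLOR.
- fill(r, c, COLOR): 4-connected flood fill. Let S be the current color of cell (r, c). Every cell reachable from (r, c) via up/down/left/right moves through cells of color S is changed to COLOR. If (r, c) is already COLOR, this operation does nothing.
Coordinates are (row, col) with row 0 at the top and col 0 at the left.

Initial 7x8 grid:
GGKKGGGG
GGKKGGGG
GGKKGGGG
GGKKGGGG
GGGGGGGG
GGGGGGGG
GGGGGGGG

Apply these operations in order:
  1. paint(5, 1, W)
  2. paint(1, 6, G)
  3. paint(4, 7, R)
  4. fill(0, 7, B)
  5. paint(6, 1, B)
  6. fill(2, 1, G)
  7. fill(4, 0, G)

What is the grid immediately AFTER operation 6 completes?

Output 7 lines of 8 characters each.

Answer: GGKKGGGG
GGKKGGGG
GGKKGGGG
GGKKGGGG
GGGGGGGR
GWGGGGGG
GGGGGGGG

Derivation:
After op 1 paint(5,1,W):
GGKKGGGG
GGKKGGGG
GGKKGGGG
GGKKGGGG
GGGGGGGG
GWGGGGGG
GGGGGGGG
After op 2 paint(1,6,G):
GGKKGGGG
GGKKGGGG
GGKKGGGG
GGKKGGGG
GGGGGGGG
GWGGGGGG
GGGGGGGG
After op 3 paint(4,7,R):
GGKKGGGG
GGKKGGGG
GGKKGGGG
GGKKGGGG
GGGGGGGR
GWGGGGGG
GGGGGGGG
After op 4 fill(0,7,B) [46 cells changed]:
BBKKBBBB
BBKKBBBB
BBKKBBBB
BBKKBBBB
BBBBBBBR
BWBBBBBB
BBBBBBBB
After op 5 paint(6,1,B):
BBKKBBBB
BBKKBBBB
BBKKBBBB
BBKKBBBB
BBBBBBBR
BWBBBBBB
BBBBBBBB
After op 6 fill(2,1,G) [46 cells changed]:
GGKKGGGG
GGKKGGGG
GGKKGGGG
GGKKGGGG
GGGGGGGR
GWGGGGGG
GGGGGGGG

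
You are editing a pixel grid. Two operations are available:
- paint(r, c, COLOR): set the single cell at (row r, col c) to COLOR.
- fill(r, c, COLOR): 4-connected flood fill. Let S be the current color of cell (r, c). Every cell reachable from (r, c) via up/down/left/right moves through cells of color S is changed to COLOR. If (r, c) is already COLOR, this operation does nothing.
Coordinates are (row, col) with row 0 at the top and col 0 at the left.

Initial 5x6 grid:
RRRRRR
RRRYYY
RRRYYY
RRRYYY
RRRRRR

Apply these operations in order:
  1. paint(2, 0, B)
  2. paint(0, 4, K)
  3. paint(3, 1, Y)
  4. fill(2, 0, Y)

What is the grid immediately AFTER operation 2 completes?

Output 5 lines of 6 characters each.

After op 1 paint(2,0,B):
RRRRRR
RRRYYY
BRRYYY
RRRYYY
RRRRRR
After op 2 paint(0,4,K):
RRRRKR
RRRYYY
BRRYYY
RRRYYY
RRRRRR

Answer: RRRRKR
RRRYYY
BRRYYY
RRRYYY
RRRRRR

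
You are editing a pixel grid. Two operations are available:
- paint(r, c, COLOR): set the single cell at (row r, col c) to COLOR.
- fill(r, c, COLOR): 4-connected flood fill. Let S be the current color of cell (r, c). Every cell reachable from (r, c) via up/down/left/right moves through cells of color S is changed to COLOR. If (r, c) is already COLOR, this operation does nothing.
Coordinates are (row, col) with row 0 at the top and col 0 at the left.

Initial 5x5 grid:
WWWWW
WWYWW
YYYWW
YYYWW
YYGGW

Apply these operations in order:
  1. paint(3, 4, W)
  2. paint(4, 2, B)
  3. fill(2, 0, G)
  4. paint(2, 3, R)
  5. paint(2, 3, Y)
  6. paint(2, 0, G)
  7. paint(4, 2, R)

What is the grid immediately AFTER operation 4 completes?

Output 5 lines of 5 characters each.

Answer: WWWWW
WWGWW
GGGRW
GGGWW
GGBGW

Derivation:
After op 1 paint(3,4,W):
WWWWW
WWYWW
YYYWW
YYYWW
YYGGW
After op 2 paint(4,2,B):
WWWWW
WWYWW
YYYWW
YYYWW
YYBGW
After op 3 fill(2,0,G) [9 cells changed]:
WWWWW
WWGWW
GGGWW
GGGWW
GGBGW
After op 4 paint(2,3,R):
WWWWW
WWGWW
GGGRW
GGGWW
GGBGW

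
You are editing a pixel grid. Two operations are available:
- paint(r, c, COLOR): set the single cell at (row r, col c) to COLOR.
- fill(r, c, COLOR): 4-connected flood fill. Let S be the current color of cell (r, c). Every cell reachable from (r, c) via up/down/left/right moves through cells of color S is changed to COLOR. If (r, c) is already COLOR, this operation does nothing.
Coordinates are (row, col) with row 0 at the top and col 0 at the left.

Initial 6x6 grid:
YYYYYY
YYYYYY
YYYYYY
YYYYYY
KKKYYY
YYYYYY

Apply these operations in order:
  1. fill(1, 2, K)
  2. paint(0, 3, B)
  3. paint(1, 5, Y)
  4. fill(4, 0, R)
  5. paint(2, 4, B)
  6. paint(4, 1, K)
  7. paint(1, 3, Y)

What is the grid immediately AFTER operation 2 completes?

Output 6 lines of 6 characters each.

Answer: KKKBKK
KKKKKK
KKKKKK
KKKKKK
KKKKKK
KKKKKK

Derivation:
After op 1 fill(1,2,K) [33 cells changed]:
KKKKKK
KKKKKK
KKKKKK
KKKKKK
KKKKKK
KKKKKK
After op 2 paint(0,3,B):
KKKBKK
KKKKKK
KKKKKK
KKKKKK
KKKKKK
KKKKKK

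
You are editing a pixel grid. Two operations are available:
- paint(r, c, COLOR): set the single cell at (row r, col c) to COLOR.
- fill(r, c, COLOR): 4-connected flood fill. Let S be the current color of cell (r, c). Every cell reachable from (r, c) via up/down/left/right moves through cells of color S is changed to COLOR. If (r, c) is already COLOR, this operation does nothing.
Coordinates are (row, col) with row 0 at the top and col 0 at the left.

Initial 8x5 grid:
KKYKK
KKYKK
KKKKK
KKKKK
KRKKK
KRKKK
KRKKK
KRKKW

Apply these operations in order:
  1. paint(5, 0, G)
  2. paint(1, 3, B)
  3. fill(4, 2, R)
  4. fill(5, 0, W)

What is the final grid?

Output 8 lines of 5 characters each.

Answer: RRYRR
RRYBR
RRRRR
RRRRR
RRRRR
WRRRR
KRRRR
KRRRW

Derivation:
After op 1 paint(5,0,G):
KKYKK
KKYKK
KKKKK
KKKKK
KRKKK
GRKKK
KRKKK
KRKKW
After op 2 paint(1,3,B):
KKYKK
KKYBK
KKKKK
KKKKK
KRKKK
GRKKK
KRKKK
KRKKW
After op 3 fill(4,2,R) [29 cells changed]:
RRYRR
RRYBR
RRRRR
RRRRR
RRRRR
GRRRR
KRRRR
KRRRW
After op 4 fill(5,0,W) [1 cells changed]:
RRYRR
RRYBR
RRRRR
RRRRR
RRRRR
WRRRR
KRRRR
KRRRW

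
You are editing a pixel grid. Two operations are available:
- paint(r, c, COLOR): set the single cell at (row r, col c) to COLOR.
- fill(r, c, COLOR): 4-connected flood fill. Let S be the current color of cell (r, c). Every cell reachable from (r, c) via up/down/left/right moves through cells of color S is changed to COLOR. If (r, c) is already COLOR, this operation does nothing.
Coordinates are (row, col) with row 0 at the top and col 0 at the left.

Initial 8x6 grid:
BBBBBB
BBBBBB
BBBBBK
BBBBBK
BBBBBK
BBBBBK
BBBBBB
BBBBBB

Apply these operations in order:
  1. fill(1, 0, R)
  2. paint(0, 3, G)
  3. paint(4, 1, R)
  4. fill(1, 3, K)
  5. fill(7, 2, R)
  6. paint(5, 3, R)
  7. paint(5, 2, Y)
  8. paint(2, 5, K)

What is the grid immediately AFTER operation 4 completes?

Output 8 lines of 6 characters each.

After op 1 fill(1,0,R) [44 cells changed]:
RRRRRR
RRRRRR
RRRRRK
RRRRRK
RRRRRK
RRRRRK
RRRRRR
RRRRRR
After op 2 paint(0,3,G):
RRRGRR
RRRRRR
RRRRRK
RRRRRK
RRRRRK
RRRRRK
RRRRRR
RRRRRR
After op 3 paint(4,1,R):
RRRGRR
RRRRRR
RRRRRK
RRRRRK
RRRRRK
RRRRRK
RRRRRR
RRRRRR
After op 4 fill(1,3,K) [43 cells changed]:
KKKGKK
KKKKKK
KKKKKK
KKKKKK
KKKKKK
KKKKKK
KKKKKK
KKKKKK

Answer: KKKGKK
KKKKKK
KKKKKK
KKKKKK
KKKKKK
KKKKKK
KKKKKK
KKKKKK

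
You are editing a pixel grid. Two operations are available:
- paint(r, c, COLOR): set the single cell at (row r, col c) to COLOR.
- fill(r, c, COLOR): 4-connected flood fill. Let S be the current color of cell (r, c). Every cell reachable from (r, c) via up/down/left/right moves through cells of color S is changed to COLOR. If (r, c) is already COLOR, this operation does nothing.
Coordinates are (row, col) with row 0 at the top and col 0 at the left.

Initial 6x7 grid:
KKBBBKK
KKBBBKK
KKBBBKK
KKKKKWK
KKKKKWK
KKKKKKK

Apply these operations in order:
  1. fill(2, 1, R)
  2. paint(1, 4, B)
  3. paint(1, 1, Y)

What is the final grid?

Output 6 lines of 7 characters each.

After op 1 fill(2,1,R) [31 cells changed]:
RRBBBRR
RRBBBRR
RRBBBRR
RRRRRWR
RRRRRWR
RRRRRRR
After op 2 paint(1,4,B):
RRBBBRR
RRBBBRR
RRBBBRR
RRRRRWR
RRRRRWR
RRRRRRR
After op 3 paint(1,1,Y):
RRBBBRR
RYBBBRR
RRBBBRR
RRRRRWR
RRRRRWR
RRRRRRR

Answer: RRBBBRR
RYBBBRR
RRBBBRR
RRRRRWR
RRRRRWR
RRRRRRR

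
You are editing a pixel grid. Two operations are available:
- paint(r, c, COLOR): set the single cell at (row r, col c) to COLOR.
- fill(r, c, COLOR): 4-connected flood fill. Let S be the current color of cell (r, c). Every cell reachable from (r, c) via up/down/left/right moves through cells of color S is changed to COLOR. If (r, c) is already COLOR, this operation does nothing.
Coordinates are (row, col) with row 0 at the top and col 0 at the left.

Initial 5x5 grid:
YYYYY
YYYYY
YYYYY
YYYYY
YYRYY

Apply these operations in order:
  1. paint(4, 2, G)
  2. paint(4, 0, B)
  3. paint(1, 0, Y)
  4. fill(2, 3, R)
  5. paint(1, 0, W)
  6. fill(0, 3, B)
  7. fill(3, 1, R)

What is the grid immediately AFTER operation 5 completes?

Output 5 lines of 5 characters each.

After op 1 paint(4,2,G):
YYYYY
YYYYY
YYYYY
YYYYY
YYGYY
After op 2 paint(4,0,B):
YYYYY
YYYYY
YYYYY
YYYYY
BYGYY
After op 3 paint(1,0,Y):
YYYYY
YYYYY
YYYYY
YYYYY
BYGYY
After op 4 fill(2,3,R) [23 cells changed]:
RRRRR
RRRRR
RRRRR
RRRRR
BRGRR
After op 5 paint(1,0,W):
RRRRR
WRRRR
RRRRR
RRRRR
BRGRR

Answer: RRRRR
WRRRR
RRRRR
RRRRR
BRGRR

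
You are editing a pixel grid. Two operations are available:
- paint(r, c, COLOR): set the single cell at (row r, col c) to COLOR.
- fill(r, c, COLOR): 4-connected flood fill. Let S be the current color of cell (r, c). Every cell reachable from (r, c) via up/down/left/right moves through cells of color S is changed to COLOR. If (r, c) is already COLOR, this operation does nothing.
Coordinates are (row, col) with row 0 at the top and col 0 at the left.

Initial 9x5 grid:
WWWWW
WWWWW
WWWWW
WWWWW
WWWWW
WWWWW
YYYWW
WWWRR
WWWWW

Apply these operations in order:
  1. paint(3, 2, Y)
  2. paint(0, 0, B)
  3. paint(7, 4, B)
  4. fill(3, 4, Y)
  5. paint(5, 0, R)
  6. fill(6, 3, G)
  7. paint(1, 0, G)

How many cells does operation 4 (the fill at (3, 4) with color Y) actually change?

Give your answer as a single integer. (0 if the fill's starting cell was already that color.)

After op 1 paint(3,2,Y):
WWWWW
WWWWW
WWWWW
WWYWW
WWWWW
WWWWW
YYYWW
WWWRR
WWWWW
After op 2 paint(0,0,B):
BWWWW
WWWWW
WWWWW
WWYWW
WWWWW
WWWWW
YYYWW
WWWRR
WWWWW
After op 3 paint(7,4,B):
BWWWW
WWWWW
WWWWW
WWYWW
WWWWW
WWWWW
YYYWW
WWWRB
WWWWW
After op 4 fill(3,4,Y) [30 cells changed]:
BYYYY
YYYYY
YYYYY
YYYYY
YYYYY
YYYYY
YYYYY
WWWRB
WWWWW

Answer: 30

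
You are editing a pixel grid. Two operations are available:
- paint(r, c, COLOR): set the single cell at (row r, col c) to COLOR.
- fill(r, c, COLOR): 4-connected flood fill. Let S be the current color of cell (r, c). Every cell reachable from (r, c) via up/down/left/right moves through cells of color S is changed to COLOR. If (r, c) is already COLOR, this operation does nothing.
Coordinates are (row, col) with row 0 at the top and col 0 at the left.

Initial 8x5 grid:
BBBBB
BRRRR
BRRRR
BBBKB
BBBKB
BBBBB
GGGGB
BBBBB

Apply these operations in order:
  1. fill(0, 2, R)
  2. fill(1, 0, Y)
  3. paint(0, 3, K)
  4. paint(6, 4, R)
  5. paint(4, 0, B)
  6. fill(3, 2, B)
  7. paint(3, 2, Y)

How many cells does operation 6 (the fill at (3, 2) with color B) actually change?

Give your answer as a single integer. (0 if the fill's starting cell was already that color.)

Answer: 26

Derivation:
After op 1 fill(0,2,R) [26 cells changed]:
RRRRR
RRRRR
RRRRR
RRRKR
RRRKR
RRRRR
GGGGR
RRRRR
After op 2 fill(1,0,Y) [34 cells changed]:
YYYYY
YYYYY
YYYYY
YYYKY
YYYKY
YYYYY
GGGGY
YYYYY
After op 3 paint(0,3,K):
YYYKY
YYYYY
YYYYY
YYYKY
YYYKY
YYYYY
GGGGY
YYYYY
After op 4 paint(6,4,R):
YYYKY
YYYYY
YYYYY
YYYKY
YYYKY
YYYYY
GGGGR
YYYYY
After op 5 paint(4,0,B):
YYYKY
YYYYY
YYYYY
YYYKY
BYYKY
YYYYY
GGGGR
YYYYY
After op 6 fill(3,2,B) [26 cells changed]:
BBBKB
BBBBB
BBBBB
BBBKB
BBBKB
BBBBB
GGGGR
YYYYY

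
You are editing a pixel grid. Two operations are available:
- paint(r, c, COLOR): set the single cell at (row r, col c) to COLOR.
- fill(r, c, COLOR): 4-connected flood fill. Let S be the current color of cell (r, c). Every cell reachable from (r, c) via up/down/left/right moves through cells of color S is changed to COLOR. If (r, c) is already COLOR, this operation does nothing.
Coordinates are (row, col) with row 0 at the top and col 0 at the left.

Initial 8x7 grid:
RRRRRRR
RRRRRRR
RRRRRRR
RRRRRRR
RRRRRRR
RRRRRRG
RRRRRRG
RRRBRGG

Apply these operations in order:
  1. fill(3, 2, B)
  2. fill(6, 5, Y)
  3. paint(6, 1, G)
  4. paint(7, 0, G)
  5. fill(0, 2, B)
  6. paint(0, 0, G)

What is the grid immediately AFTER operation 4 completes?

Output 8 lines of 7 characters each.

After op 1 fill(3,2,B) [51 cells changed]:
BBBBBBB
BBBBBBB
BBBBBBB
BBBBBBB
BBBBBBB
BBBBBBG
BBBBBBG
BBBBBGG
After op 2 fill(6,5,Y) [52 cells changed]:
YYYYYYY
YYYYYYY
YYYYYYY
YYYYYYY
YYYYYYY
YYYYYYG
YYYYYYG
YYYYYGG
After op 3 paint(6,1,G):
YYYYYYY
YYYYYYY
YYYYYYY
YYYYYYY
YYYYYYY
YYYYYYG
YGYYYYG
YYYYYGG
After op 4 paint(7,0,G):
YYYYYYY
YYYYYYY
YYYYYYY
YYYYYYY
YYYYYYY
YYYYYYG
YGYYYYG
GYYYYGG

Answer: YYYYYYY
YYYYYYY
YYYYYYY
YYYYYYY
YYYYYYY
YYYYYYG
YGYYYYG
GYYYYGG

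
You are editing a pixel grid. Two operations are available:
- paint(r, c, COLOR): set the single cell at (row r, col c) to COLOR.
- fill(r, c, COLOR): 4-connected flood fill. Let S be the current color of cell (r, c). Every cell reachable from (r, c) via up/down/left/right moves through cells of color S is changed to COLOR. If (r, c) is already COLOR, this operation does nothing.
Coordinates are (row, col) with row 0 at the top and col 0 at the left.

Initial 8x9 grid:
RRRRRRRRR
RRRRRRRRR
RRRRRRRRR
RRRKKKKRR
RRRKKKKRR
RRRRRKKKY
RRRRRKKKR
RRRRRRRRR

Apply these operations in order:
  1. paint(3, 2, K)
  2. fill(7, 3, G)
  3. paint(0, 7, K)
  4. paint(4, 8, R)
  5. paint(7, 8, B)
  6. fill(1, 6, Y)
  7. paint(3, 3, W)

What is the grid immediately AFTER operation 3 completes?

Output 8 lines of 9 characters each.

After op 1 paint(3,2,K):
RRRRRRRRR
RRRRRRRRR
RRRRRRRRR
RRKKKKKRR
RRRKKKKRR
RRRRRKKKY
RRRRRKKKR
RRRRRRRRR
After op 2 fill(7,3,G) [56 cells changed]:
GGGGGGGGG
GGGGGGGGG
GGGGGGGGG
GGKKKKKGG
GGGKKKKGG
GGGGGKKKY
GGGGGKKKG
GGGGGGGGG
After op 3 paint(0,7,K):
GGGGGGGKG
GGGGGGGGG
GGGGGGGGG
GGKKKKKGG
GGGKKKKGG
GGGGGKKKY
GGGGGKKKG
GGGGGGGGG

Answer: GGGGGGGKG
GGGGGGGGG
GGGGGGGGG
GGKKKKKGG
GGGKKKKGG
GGGGGKKKY
GGGGGKKKG
GGGGGGGGG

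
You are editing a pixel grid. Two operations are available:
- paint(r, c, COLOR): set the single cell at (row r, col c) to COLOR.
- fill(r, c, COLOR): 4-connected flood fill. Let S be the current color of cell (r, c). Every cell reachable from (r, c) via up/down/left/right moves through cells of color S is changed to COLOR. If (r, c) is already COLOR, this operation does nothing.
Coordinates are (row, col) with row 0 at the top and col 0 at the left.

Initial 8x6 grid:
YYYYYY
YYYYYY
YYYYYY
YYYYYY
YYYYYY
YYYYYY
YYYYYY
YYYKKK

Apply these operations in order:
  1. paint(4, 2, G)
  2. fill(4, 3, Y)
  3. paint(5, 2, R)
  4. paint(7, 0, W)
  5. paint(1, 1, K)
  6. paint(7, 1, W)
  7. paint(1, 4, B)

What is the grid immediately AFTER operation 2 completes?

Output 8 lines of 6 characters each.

After op 1 paint(4,2,G):
YYYYYY
YYYYYY
YYYYYY
YYYYYY
YYGYYY
YYYYYY
YYYYYY
YYYKKK
After op 2 fill(4,3,Y) [0 cells changed]:
YYYYYY
YYYYYY
YYYYYY
YYYYYY
YYGYYY
YYYYYY
YYYYYY
YYYKKK

Answer: YYYYYY
YYYYYY
YYYYYY
YYYYYY
YYGYYY
YYYYYY
YYYYYY
YYYKKK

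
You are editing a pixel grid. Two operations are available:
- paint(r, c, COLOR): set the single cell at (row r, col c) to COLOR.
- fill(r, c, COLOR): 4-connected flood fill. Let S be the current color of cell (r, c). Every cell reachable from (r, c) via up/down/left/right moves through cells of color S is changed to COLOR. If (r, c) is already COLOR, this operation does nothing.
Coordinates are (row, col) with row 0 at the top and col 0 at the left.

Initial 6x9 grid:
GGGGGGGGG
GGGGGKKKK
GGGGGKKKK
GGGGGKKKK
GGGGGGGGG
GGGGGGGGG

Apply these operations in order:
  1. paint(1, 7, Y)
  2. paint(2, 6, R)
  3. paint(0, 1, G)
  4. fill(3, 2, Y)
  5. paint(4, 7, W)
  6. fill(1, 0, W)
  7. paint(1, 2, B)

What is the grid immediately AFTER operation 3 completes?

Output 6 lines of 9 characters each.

After op 1 paint(1,7,Y):
GGGGGGGGG
GGGGGKKYK
GGGGGKKKK
GGGGGKKKK
GGGGGGGGG
GGGGGGGGG
After op 2 paint(2,6,R):
GGGGGGGGG
GGGGGKKYK
GGGGGKRKK
GGGGGKKKK
GGGGGGGGG
GGGGGGGGG
After op 3 paint(0,1,G):
GGGGGGGGG
GGGGGKKYK
GGGGGKRKK
GGGGGKKKK
GGGGGGGGG
GGGGGGGGG

Answer: GGGGGGGGG
GGGGGKKYK
GGGGGKRKK
GGGGGKKKK
GGGGGGGGG
GGGGGGGGG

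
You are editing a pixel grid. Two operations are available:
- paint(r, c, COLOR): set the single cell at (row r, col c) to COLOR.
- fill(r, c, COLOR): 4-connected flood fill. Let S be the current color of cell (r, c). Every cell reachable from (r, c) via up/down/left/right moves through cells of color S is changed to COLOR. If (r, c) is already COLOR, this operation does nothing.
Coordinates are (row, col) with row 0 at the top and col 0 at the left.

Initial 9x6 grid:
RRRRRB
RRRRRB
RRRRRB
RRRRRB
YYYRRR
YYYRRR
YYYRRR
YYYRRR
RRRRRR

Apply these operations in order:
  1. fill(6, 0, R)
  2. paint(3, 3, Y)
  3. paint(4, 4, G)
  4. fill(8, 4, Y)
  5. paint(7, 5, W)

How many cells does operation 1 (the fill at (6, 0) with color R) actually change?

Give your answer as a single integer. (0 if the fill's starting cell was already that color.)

Answer: 12

Derivation:
After op 1 fill(6,0,R) [12 cells changed]:
RRRRRB
RRRRRB
RRRRRB
RRRRRB
RRRRRR
RRRRRR
RRRRRR
RRRRRR
RRRRRR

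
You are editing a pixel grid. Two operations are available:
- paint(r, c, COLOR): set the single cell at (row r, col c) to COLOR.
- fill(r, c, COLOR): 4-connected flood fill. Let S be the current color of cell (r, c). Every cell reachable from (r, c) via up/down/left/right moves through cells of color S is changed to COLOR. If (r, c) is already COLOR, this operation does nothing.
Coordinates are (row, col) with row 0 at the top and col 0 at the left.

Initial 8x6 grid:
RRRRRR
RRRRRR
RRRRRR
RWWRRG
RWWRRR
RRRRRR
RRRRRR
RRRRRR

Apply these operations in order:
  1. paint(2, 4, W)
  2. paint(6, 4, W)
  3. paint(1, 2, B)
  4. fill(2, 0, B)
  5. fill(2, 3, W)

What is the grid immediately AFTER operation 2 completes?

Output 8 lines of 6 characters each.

After op 1 paint(2,4,W):
RRRRRR
RRRRRR
RRRRWR
RWWRRG
RWWRRR
RRRRRR
RRRRRR
RRRRRR
After op 2 paint(6,4,W):
RRRRRR
RRRRRR
RRRRWR
RWWRRG
RWWRRR
RRRRRR
RRRRWR
RRRRRR

Answer: RRRRRR
RRRRRR
RRRRWR
RWWRRG
RWWRRR
RRRRRR
RRRRWR
RRRRRR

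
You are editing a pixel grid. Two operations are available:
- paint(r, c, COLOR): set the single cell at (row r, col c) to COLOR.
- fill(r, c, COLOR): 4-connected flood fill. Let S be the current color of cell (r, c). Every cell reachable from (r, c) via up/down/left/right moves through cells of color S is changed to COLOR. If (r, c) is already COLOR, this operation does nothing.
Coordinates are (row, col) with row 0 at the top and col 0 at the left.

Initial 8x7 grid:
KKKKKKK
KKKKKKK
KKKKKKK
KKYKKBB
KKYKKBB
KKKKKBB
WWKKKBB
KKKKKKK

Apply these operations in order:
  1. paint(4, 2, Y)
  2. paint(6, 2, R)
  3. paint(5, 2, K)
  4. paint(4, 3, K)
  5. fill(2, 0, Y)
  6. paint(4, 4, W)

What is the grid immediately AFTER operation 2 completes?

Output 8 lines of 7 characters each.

After op 1 paint(4,2,Y):
KKKKKKK
KKKKKKK
KKKKKKK
KKYKKBB
KKYKKBB
KKKKKBB
WWKKKBB
KKKKKKK
After op 2 paint(6,2,R):
KKKKKKK
KKKKKKK
KKKKKKK
KKYKKBB
KKYKKBB
KKKKKBB
WWRKKBB
KKKKKKK

Answer: KKKKKKK
KKKKKKK
KKKKKKK
KKYKKBB
KKYKKBB
KKKKKBB
WWRKKBB
KKKKKKK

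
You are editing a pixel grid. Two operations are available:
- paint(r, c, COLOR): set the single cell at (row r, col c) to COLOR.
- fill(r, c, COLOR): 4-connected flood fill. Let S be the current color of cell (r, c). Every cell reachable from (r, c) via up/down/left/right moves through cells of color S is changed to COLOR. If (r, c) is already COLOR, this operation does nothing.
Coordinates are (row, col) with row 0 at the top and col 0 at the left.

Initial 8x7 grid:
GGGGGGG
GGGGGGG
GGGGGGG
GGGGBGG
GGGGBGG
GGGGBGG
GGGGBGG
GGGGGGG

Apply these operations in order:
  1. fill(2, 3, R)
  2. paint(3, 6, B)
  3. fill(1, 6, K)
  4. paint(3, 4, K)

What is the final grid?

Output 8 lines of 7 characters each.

After op 1 fill(2,3,R) [52 cells changed]:
RRRRRRR
RRRRRRR
RRRRRRR
RRRRBRR
RRRRBRR
RRRRBRR
RRRRBRR
RRRRRRR
After op 2 paint(3,6,B):
RRRRRRR
RRRRRRR
RRRRRRR
RRRRBRB
RRRRBRR
RRRRBRR
RRRRBRR
RRRRRRR
After op 3 fill(1,6,K) [51 cells changed]:
KKKKKKK
KKKKKKK
KKKKKKK
KKKKBKB
KKKKBKK
KKKKBKK
KKKKBKK
KKKKKKK
After op 4 paint(3,4,K):
KKKKKKK
KKKKKKK
KKKKKKK
KKKKKKB
KKKKBKK
KKKKBKK
KKKKBKK
KKKKKKK

Answer: KKKKKKK
KKKKKKK
KKKKKKK
KKKKKKB
KKKKBKK
KKKKBKK
KKKKBKK
KKKKKKK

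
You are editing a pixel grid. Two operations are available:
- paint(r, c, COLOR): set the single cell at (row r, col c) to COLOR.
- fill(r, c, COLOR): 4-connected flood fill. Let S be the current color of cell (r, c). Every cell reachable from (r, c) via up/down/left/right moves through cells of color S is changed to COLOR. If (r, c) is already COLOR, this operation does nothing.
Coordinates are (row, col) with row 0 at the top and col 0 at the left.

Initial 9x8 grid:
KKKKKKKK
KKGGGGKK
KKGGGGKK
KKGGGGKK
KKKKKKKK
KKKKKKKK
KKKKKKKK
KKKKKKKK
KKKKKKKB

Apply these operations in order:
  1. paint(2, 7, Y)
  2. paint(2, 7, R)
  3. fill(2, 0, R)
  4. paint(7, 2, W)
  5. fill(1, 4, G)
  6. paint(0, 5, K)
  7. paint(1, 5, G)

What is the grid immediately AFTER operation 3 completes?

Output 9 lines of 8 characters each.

After op 1 paint(2,7,Y):
KKKKKKKK
KKGGGGKK
KKGGGGKY
KKGGGGKK
KKKKKKKK
KKKKKKKK
KKKKKKKK
KKKKKKKK
KKKKKKKB
After op 2 paint(2,7,R):
KKKKKKKK
KKGGGGKK
KKGGGGKR
KKGGGGKK
KKKKKKKK
KKKKKKKK
KKKKKKKK
KKKKKKKK
KKKKKKKB
After op 3 fill(2,0,R) [58 cells changed]:
RRRRRRRR
RRGGGGRR
RRGGGGRR
RRGGGGRR
RRRRRRRR
RRRRRRRR
RRRRRRRR
RRRRRRRR
RRRRRRRB

Answer: RRRRRRRR
RRGGGGRR
RRGGGGRR
RRGGGGRR
RRRRRRRR
RRRRRRRR
RRRRRRRR
RRRRRRRR
RRRRRRRB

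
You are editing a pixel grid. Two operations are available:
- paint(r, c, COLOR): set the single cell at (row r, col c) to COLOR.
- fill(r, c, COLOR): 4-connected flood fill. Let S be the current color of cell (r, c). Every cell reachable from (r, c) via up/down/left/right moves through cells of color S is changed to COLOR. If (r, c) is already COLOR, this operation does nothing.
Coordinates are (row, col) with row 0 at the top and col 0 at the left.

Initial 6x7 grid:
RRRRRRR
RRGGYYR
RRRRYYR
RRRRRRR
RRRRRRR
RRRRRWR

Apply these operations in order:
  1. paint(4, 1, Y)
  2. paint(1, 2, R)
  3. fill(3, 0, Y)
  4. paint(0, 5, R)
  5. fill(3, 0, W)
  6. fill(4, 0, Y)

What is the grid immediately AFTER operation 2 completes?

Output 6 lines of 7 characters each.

After op 1 paint(4,1,Y):
RRRRRRR
RRGGYYR
RRRRYYR
RRRRRRR
RYRRRRR
RRRRRWR
After op 2 paint(1,2,R):
RRRRRRR
RRRGYYR
RRRRYYR
RRRRRRR
RYRRRRR
RRRRRWR

Answer: RRRRRRR
RRRGYYR
RRRRYYR
RRRRRRR
RYRRRRR
RRRRRWR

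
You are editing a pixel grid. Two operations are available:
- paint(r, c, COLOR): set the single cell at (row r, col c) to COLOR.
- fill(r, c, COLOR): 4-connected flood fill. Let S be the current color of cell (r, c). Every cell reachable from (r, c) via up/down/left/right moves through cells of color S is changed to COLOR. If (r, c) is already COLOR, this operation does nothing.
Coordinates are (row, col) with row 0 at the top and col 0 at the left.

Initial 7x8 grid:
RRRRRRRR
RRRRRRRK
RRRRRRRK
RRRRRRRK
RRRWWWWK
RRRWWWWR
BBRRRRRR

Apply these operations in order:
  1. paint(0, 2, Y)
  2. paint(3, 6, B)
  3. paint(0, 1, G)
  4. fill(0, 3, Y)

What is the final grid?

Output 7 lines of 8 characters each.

Answer: YGYYYYYY
YYYYYYYK
YYYYYYYK
YYYYYYBK
YYYWWWWK
YYYWWWWY
BBYYYYYY

Derivation:
After op 1 paint(0,2,Y):
RRYRRRRR
RRRRRRRK
RRRRRRRK
RRRRRRRK
RRRWWWWK
RRRWWWWR
BBRRRRRR
After op 2 paint(3,6,B):
RRYRRRRR
RRRRRRRK
RRRRRRRK
RRRRRRBK
RRRWWWWK
RRRWWWWR
BBRRRRRR
After op 3 paint(0,1,G):
RGYRRRRR
RRRRRRRK
RRRRRRRK
RRRRRRBK
RRRWWWWK
RRRWWWWR
BBRRRRRR
After op 4 fill(0,3,Y) [39 cells changed]:
YGYYYYYY
YYYYYYYK
YYYYYYYK
YYYYYYBK
YYYWWWWK
YYYWWWWY
BBYYYYYY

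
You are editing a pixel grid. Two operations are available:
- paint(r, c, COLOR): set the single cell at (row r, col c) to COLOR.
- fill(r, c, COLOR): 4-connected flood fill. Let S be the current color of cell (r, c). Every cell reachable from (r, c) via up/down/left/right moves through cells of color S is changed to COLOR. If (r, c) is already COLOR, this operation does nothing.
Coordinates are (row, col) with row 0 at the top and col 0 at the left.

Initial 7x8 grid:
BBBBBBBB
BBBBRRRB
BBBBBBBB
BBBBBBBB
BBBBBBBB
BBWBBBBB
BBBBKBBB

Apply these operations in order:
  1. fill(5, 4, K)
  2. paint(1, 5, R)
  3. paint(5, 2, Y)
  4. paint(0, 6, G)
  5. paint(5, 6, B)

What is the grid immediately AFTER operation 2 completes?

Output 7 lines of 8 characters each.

Answer: KKKKKKKK
KKKKRRRK
KKKKKKKK
KKKKKKKK
KKKKKKKK
KKWKKKKK
KKKKKKKK

Derivation:
After op 1 fill(5,4,K) [51 cells changed]:
KKKKKKKK
KKKKRRRK
KKKKKKKK
KKKKKKKK
KKKKKKKK
KKWKKKKK
KKKKKKKK
After op 2 paint(1,5,R):
KKKKKKKK
KKKKRRRK
KKKKKKKK
KKKKKKKK
KKKKKKKK
KKWKKKKK
KKKKKKKK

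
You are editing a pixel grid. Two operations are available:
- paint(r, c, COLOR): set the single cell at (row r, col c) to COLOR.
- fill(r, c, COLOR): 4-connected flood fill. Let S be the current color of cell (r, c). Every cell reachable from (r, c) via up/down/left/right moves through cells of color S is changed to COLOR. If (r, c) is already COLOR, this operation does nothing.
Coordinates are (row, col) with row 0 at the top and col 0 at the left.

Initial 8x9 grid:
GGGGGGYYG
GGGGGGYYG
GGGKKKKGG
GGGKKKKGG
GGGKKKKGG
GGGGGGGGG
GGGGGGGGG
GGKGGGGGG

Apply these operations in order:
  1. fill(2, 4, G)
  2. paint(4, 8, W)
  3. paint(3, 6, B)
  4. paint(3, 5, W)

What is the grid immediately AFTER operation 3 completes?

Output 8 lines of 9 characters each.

After op 1 fill(2,4,G) [12 cells changed]:
GGGGGGYYG
GGGGGGYYG
GGGGGGGGG
GGGGGGGGG
GGGGGGGGG
GGGGGGGGG
GGGGGGGGG
GGKGGGGGG
After op 2 paint(4,8,W):
GGGGGGYYG
GGGGGGYYG
GGGGGGGGG
GGGGGGGGG
GGGGGGGGW
GGGGGGGGG
GGGGGGGGG
GGKGGGGGG
After op 3 paint(3,6,B):
GGGGGGYYG
GGGGGGYYG
GGGGGGGGG
GGGGGGBGG
GGGGGGGGW
GGGGGGGGG
GGGGGGGGG
GGKGGGGGG

Answer: GGGGGGYYG
GGGGGGYYG
GGGGGGGGG
GGGGGGBGG
GGGGGGGGW
GGGGGGGGG
GGGGGGGGG
GGKGGGGGG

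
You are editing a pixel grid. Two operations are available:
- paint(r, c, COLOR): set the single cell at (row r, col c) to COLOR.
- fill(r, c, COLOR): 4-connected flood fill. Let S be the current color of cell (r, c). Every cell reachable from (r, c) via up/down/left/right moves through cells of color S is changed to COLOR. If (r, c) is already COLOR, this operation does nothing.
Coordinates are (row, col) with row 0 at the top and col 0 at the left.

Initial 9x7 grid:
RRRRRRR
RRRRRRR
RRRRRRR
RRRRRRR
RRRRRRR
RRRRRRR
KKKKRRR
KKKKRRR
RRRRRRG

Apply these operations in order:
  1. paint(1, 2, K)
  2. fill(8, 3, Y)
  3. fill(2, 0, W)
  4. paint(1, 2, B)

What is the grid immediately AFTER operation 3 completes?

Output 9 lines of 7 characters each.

After op 1 paint(1,2,K):
RRRRRRR
RRKRRRR
RRRRRRR
RRRRRRR
RRRRRRR
RRRRRRR
KKKKRRR
KKKKRRR
RRRRRRG
After op 2 fill(8,3,Y) [53 cells changed]:
YYYYYYY
YYKYYYY
YYYYYYY
YYYYYYY
YYYYYYY
YYYYYYY
KKKKYYY
KKKKYYY
YYYYYYG
After op 3 fill(2,0,W) [53 cells changed]:
WWWWWWW
WWKWWWW
WWWWWWW
WWWWWWW
WWWWWWW
WWWWWWW
KKKKWWW
KKKKWWW
WWWWWWG

Answer: WWWWWWW
WWKWWWW
WWWWWWW
WWWWWWW
WWWWWWW
WWWWWWW
KKKKWWW
KKKKWWW
WWWWWWG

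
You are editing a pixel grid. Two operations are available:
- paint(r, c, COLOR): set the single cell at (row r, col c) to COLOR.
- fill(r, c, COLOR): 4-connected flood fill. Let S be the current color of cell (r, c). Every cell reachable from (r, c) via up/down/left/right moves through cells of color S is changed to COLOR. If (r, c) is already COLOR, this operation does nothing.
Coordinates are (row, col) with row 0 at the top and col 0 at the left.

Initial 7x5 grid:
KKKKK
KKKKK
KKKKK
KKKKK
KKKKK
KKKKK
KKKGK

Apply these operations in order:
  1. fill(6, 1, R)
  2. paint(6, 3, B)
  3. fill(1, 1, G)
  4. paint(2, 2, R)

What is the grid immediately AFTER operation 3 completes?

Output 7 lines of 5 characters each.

After op 1 fill(6,1,R) [34 cells changed]:
RRRRR
RRRRR
RRRRR
RRRRR
RRRRR
RRRRR
RRRGR
After op 2 paint(6,3,B):
RRRRR
RRRRR
RRRRR
RRRRR
RRRRR
RRRRR
RRRBR
After op 3 fill(1,1,G) [34 cells changed]:
GGGGG
GGGGG
GGGGG
GGGGG
GGGGG
GGGGG
GGGBG

Answer: GGGGG
GGGGG
GGGGG
GGGGG
GGGGG
GGGGG
GGGBG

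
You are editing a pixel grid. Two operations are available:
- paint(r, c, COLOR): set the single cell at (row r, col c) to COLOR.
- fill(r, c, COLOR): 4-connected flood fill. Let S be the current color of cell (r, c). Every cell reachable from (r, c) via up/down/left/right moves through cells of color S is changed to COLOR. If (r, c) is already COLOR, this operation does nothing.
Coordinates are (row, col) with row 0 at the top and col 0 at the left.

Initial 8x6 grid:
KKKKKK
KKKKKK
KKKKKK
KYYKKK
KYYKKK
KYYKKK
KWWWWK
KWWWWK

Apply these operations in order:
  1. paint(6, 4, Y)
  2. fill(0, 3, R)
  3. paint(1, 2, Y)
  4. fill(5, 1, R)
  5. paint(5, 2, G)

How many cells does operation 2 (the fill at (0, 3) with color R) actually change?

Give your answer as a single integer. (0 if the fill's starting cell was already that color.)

After op 1 paint(6,4,Y):
KKKKKK
KKKKKK
KKKKKK
KYYKKK
KYYKKK
KYYKKK
KWWWYK
KWWWWK
After op 2 fill(0,3,R) [34 cells changed]:
RRRRRR
RRRRRR
RRRRRR
RYYRRR
RYYRRR
RYYRRR
RWWWYR
RWWWWR

Answer: 34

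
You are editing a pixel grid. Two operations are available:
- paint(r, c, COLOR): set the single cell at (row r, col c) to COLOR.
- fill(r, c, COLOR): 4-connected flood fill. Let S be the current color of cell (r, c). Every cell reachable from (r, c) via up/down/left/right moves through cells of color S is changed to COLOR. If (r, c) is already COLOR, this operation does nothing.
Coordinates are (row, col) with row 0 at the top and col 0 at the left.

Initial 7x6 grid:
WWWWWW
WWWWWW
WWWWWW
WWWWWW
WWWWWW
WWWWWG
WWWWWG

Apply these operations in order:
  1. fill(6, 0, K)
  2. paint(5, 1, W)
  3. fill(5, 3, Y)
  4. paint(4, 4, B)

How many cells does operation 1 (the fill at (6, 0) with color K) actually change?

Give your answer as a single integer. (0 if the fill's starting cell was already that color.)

After op 1 fill(6,0,K) [40 cells changed]:
KKKKKK
KKKKKK
KKKKKK
KKKKKK
KKKKKK
KKKKKG
KKKKKG

Answer: 40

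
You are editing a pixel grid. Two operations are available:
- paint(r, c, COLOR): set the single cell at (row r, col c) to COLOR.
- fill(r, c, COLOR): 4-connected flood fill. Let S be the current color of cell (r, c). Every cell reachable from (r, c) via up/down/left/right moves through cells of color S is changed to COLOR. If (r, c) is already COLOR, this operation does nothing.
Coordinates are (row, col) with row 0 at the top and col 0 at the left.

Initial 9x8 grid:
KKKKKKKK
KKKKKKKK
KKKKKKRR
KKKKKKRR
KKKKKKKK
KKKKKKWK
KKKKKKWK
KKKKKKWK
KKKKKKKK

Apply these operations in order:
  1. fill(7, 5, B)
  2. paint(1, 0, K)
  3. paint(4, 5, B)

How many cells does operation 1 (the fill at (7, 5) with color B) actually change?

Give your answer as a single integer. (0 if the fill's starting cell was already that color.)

After op 1 fill(7,5,B) [65 cells changed]:
BBBBBBBB
BBBBBBBB
BBBBBBRR
BBBBBBRR
BBBBBBBB
BBBBBBWB
BBBBBBWB
BBBBBBWB
BBBBBBBB

Answer: 65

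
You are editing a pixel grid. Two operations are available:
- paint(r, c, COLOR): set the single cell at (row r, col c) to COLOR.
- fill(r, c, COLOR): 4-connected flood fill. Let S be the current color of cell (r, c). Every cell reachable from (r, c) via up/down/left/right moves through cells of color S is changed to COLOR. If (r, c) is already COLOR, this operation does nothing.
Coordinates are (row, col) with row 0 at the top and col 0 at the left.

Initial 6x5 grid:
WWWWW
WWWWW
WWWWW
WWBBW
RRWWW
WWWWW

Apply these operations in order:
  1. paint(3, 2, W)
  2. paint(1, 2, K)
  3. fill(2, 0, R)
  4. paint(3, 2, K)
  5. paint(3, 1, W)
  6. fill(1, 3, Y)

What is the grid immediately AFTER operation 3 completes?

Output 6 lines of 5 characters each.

After op 1 paint(3,2,W):
WWWWW
WWWWW
WWWWW
WWWBW
RRWWW
WWWWW
After op 2 paint(1,2,K):
WWWWW
WWKWW
WWWWW
WWWBW
RRWWW
WWWWW
After op 3 fill(2,0,R) [26 cells changed]:
RRRRR
RRKRR
RRRRR
RRRBR
RRRRR
RRRRR

Answer: RRRRR
RRKRR
RRRRR
RRRBR
RRRRR
RRRRR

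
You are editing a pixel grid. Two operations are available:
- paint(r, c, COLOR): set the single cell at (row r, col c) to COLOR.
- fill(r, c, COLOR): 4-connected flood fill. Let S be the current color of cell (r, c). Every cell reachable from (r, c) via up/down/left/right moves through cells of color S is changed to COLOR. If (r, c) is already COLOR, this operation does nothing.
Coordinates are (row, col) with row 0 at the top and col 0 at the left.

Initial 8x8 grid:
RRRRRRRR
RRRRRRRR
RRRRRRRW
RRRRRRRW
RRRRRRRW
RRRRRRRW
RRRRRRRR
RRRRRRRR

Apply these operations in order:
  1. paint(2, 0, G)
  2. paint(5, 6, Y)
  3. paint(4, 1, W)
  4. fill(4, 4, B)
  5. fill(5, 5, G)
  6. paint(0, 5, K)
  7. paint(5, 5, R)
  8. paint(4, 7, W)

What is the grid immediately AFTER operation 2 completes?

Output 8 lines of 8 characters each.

After op 1 paint(2,0,G):
RRRRRRRR
RRRRRRRR
GRRRRRRW
RRRRRRRW
RRRRRRRW
RRRRRRRW
RRRRRRRR
RRRRRRRR
After op 2 paint(5,6,Y):
RRRRRRRR
RRRRRRRR
GRRRRRRW
RRRRRRRW
RRRRRRRW
RRRRRRYW
RRRRRRRR
RRRRRRRR

Answer: RRRRRRRR
RRRRRRRR
GRRRRRRW
RRRRRRRW
RRRRRRRW
RRRRRRYW
RRRRRRRR
RRRRRRRR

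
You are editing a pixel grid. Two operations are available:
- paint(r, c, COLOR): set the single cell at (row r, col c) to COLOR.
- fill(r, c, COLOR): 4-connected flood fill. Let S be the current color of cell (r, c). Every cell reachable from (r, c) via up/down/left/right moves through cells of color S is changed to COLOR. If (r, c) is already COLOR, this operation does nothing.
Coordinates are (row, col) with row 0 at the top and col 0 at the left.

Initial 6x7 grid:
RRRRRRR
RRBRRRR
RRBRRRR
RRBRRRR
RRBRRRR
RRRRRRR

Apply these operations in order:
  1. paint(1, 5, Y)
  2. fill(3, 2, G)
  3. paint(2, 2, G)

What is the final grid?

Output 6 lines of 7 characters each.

After op 1 paint(1,5,Y):
RRRRRRR
RRBRRYR
RRBRRRR
RRBRRRR
RRBRRRR
RRRRRRR
After op 2 fill(3,2,G) [4 cells changed]:
RRRRRRR
RRGRRYR
RRGRRRR
RRGRRRR
RRGRRRR
RRRRRRR
After op 3 paint(2,2,G):
RRRRRRR
RRGRRYR
RRGRRRR
RRGRRRR
RRGRRRR
RRRRRRR

Answer: RRRRRRR
RRGRRYR
RRGRRRR
RRGRRRR
RRGRRRR
RRRRRRR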